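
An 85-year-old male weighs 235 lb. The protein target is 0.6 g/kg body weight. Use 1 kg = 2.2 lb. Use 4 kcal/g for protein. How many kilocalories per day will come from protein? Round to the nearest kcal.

256 kcal/day

Weight in kg = 235 ÷ 2.2 = 106.8182 kg.
Protein = 0.6 g/kg × 106.8182 kg = 64.0909 g/day.
Protein energy = 64.0909 g × 4 kcal/g = 256.3636 kcal/day.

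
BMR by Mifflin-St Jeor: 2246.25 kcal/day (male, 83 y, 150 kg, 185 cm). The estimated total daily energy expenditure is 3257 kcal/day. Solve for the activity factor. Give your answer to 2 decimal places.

Activity factor = TEE ÷ BMR = 3257 ÷ 2246.25 = 1.45.

1.45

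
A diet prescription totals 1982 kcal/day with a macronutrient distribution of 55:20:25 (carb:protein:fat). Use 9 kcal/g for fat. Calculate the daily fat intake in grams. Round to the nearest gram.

Fat energy = 25% × 1982 = 495.5 kcal.
At 9 kcal/g: 495.5 ÷ 9 = 55.0556 g.

55 g/day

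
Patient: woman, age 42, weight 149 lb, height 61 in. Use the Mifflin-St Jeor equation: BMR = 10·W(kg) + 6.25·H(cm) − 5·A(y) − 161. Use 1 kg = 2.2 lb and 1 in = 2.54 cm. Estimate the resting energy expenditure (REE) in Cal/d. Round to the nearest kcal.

1275 Cal/d

Convert to metric: weight = 149 ÷ 2.2 = 67.7273 kg; height = 61 × 2.54 = 154.94 cm.
Mifflin-St Jeor (female): BMR = 10(67.7273) + 6.25(154.94) − 5(42) − 161 = 677.2727 + 968.375 − 210 − 161 = 1274.6477 kcal/day.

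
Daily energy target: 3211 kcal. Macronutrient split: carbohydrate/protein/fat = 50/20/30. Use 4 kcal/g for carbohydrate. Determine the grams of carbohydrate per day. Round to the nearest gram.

401 g/day

Carbohydrate energy = 50% × 3211 = 1605.5 kcal.
At 4 kcal/g: 1605.5 ÷ 4 = 401.375 g.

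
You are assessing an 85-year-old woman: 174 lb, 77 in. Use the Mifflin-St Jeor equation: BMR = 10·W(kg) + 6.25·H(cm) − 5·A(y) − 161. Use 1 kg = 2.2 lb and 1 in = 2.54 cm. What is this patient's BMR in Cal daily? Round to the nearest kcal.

Convert to metric: weight = 174 ÷ 2.2 = 79.0909 kg; height = 77 × 2.54 = 195.58 cm.
Mifflin-St Jeor (female): BMR = 10(79.0909) + 6.25(195.58) − 5(85) − 161 = 790.9091 + 1222.375 − 425 − 161 = 1427.2841 kcal/day.

1427 Cal daily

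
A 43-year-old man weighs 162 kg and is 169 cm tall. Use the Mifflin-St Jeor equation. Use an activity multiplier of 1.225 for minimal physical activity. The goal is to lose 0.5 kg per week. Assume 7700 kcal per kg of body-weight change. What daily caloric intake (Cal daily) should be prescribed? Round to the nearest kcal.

2471 Cal daily

Mifflin-St Jeor (male): BMR = 10(162) + 6.25(169) − 5(43) + 5 = 1620 + 1056.25 − 215 + 5 = 2466.25 kcal/day.
TEE = 2466.25 × 1.225 = 3021.1563 kcal/day.
Required daily deficit = 0.5 × 7700 ÷ 7 = 550 kcal/day.
Target intake = 3021.1563 − 550 = 2471.1563 kcal/day.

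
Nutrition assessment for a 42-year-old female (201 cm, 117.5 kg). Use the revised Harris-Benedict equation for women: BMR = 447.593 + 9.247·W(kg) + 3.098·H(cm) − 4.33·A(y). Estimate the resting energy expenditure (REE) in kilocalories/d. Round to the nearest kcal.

Harris-Benedict: BMR = 447.593 + 9.247(117.5) + 3.098(201) − 4.33(42) = 1974.9535 kcal/day.

1975 kilocalories/d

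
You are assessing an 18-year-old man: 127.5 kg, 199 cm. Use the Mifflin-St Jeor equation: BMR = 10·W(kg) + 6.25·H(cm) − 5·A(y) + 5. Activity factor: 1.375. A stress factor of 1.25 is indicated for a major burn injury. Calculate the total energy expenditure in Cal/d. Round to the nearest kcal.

Mifflin-St Jeor (male): BMR = 10(127.5) + 6.25(199) − 5(18) + 5 = 1275 + 1243.75 − 90 + 5 = 2433.75 kcal/day.
TEE = BMR × activity factor = 2433.75 × 1.375 = 3346.4063 kcal/day.
Apply stress factor: 3346.4063 × 1.25 = 4183.0078 kcal/day.

4183 Cal/d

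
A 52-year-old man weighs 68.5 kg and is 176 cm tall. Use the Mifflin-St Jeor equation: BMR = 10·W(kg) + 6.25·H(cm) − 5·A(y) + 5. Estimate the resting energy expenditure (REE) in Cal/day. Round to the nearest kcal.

1530 Cal/day

Mifflin-St Jeor (male): BMR = 10(68.5) + 6.25(176) − 5(52) + 5 = 685 + 1100 − 260 + 5 = 1530 kcal/day.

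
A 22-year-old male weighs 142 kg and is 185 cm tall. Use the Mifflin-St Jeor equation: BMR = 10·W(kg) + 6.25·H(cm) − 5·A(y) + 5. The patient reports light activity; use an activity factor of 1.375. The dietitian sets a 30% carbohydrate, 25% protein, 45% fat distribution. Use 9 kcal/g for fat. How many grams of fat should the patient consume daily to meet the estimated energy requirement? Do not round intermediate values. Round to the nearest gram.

Mifflin-St Jeor (male): BMR = 10(142) + 6.25(185) − 5(22) + 5 = 1420 + 1156.25 − 110 + 5 = 2471.25 kcal/day.
TEE = 2471.25 × 1.375 = 3397.9688 kcal/day.
Fat energy = 45% × 3397.9688 = 1529.0859 kcal.
Fat = 1529.0859 ÷ 9 kcal/g = 169.8984 g.

170 g/day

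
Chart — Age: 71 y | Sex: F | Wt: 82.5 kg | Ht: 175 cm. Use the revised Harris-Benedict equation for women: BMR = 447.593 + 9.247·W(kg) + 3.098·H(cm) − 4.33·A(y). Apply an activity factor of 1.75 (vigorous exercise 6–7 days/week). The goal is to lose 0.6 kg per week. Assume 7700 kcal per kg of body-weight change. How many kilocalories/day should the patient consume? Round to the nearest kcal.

Harris-Benedict: BMR = 447.593 + 9.247(82.5) + 3.098(175) − 4.33(71) = 1445.1905 kcal/day.
TEE = 1445.1905 × 1.75 = 2529.0834 kcal/day.
Required daily deficit = 0.6 × 7700 ÷ 7 = 660 kcal/day.
Target intake = 2529.0834 − 660 = 1869.0834 kcal/day.

1869 kilocalories/day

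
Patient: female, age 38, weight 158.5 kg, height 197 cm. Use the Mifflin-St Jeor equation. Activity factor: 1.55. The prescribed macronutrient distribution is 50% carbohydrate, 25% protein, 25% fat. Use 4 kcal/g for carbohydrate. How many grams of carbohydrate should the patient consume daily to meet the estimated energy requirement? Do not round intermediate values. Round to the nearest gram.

478 g/day

Mifflin-St Jeor (female): BMR = 10(158.5) + 6.25(197) − 5(38) − 161 = 1585 + 1231.25 − 190 − 161 = 2465.25 kcal/day.
TEE = 2465.25 × 1.55 = 3821.1375 kcal/day.
Carbohydrate energy = 50% × 3821.1375 = 1910.5688 kcal.
Carbohydrate = 1910.5688 ÷ 4 kcal/g = 477.6422 g.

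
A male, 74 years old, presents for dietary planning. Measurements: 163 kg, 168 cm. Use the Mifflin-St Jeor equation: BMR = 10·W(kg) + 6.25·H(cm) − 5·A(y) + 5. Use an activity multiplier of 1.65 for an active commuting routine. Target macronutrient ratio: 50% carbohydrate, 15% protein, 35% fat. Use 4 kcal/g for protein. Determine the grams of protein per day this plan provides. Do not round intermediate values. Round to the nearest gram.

Mifflin-St Jeor (male): BMR = 10(163) + 6.25(168) − 5(74) + 5 = 1630 + 1050 − 370 + 5 = 2315 kcal/day.
TEE = 2315 × 1.65 = 3819.75 kcal/day.
Protein energy = 15% × 3819.75 = 572.9625 kcal.
Protein = 572.9625 ÷ 4 kcal/g = 143.2406 g.

143 g/day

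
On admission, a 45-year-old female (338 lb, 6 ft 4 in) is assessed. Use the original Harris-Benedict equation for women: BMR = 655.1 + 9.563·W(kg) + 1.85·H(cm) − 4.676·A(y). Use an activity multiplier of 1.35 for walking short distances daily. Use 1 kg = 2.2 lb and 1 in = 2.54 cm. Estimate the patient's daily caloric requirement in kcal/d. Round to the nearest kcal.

Convert to metric: weight = 338 ÷ 2.2 = 153.6364 kg; height = (6×12 + 4) × 2.54 = 76 × 2.54 = 193.04 cm.
Harris-Benedict: BMR = 655.1 + 9.563(153.6364) + 1.85(193.04) − 4.676(45) = 2271.0285 kcal/day.
TEE = BMR × activity factor = 2271.0285 × 1.35 = 3065.8885 kcal/day.

3066 kcal/d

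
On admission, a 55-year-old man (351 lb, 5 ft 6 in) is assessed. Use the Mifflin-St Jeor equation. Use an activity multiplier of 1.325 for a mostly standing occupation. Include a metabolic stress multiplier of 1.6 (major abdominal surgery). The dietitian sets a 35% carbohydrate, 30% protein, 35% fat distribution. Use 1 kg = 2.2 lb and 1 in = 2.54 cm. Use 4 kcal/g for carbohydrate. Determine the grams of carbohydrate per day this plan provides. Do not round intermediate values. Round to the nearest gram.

Convert to metric: weight = 351 ÷ 2.2 = 159.5455 kg; height = (5×12 + 6) × 2.54 = 66 × 2.54 = 167.64 cm.
Mifflin-St Jeor (male): BMR = 10(159.5455) + 6.25(167.64) − 5(55) + 5 = 1595.4545 + 1047.75 − 275 + 5 = 2373.2045 kcal/day.
TEE = 2373.2045 × 1.325 = 3144.496 kcal/day.
With stress factor 1.6: 3144.496 × 1.6 = 5031.1936 kcal/day.
Carbohydrate energy = 35% × 5031.1936 = 1760.9178 kcal.
Carbohydrate = 1760.9178 ÷ 4 kcal/g = 440.2294 g.

440 g/day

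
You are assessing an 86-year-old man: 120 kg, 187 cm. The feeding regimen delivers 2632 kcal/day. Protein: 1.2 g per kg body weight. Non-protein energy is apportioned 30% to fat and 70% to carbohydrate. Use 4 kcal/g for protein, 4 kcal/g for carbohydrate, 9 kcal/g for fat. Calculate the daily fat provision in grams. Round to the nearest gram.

69 g/day

Protein = 1.2 × 120 = 144 g → 144 × 4 = 576 kcal.
Non-protein calories = 2632 − 576 = 2056 kcal.
Fat: 30% × 2056 = 616.8 kcal; carbohydrate: 1439.2 kcal.
Fat: 616.8 kcal ÷ 9 kcal/g = 68.5333 g.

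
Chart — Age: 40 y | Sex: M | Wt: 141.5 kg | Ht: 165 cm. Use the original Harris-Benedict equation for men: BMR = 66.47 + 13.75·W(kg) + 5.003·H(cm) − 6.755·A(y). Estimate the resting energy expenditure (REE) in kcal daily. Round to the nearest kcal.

Harris-Benedict: BMR = 66.47 + 13.75(141.5) + 5.003(165) − 6.755(40) = 2567.39 kcal/day.

2567 kcal daily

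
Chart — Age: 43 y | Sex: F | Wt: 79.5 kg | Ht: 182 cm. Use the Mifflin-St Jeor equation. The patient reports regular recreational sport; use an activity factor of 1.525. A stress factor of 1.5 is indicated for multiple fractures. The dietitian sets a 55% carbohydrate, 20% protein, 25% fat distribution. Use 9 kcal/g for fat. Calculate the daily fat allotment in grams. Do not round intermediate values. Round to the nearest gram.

Mifflin-St Jeor (female): BMR = 10(79.5) + 6.25(182) − 5(43) − 161 = 795 + 1137.5 − 215 − 161 = 1556.5 kcal/day.
TEE = 1556.5 × 1.525 = 2373.6625 kcal/day.
With stress factor 1.5: 2373.6625 × 1.5 = 3560.4938 kcal/day.
Fat energy = 25% × 3560.4938 = 890.1234 kcal.
Fat = 890.1234 ÷ 9 kcal/g = 98.9026 g.

99 g/day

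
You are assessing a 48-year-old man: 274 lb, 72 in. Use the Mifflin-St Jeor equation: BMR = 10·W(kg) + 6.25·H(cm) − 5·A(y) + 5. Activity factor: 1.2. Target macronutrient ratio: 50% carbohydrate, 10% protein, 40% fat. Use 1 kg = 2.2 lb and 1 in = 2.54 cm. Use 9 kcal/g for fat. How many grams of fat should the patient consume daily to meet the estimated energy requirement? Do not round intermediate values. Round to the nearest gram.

115 g/day

Convert to metric: weight = 274 ÷ 2.2 = 124.5455 kg; height = 72 × 2.54 = 182.88 cm.
Mifflin-St Jeor (male): BMR = 10(124.5455) + 6.25(182.88) − 5(48) + 5 = 1245.4545 + 1143 − 240 + 5 = 2153.4545 kcal/day.
TEE = 2153.4545 × 1.2 = 2584.1455 kcal/day.
Fat energy = 40% × 2584.1455 = 1033.6582 kcal.
Fat = 1033.6582 ÷ 9 kcal/g = 114.8509 g.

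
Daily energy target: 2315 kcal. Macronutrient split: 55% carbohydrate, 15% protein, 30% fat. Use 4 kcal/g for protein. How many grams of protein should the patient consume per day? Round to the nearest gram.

Protein energy = 15% × 2315 = 347.25 kcal.
At 4 kcal/g: 347.25 ÷ 4 = 86.8125 g.

87 g/day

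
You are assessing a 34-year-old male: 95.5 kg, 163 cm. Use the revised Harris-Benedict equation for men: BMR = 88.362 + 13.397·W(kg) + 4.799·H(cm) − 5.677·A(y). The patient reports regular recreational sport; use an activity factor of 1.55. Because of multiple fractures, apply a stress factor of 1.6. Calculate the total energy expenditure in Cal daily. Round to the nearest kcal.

4853 Cal daily

Harris-Benedict: BMR = 88.362 + 13.397(95.5) + 4.799(163) − 5.677(34) = 1956.9945 kcal/day.
TEE = BMR × activity factor = 1956.9945 × 1.55 = 3033.3415 kcal/day.
Apply stress factor: 3033.3415 × 1.6 = 4853.3464 kcal/day.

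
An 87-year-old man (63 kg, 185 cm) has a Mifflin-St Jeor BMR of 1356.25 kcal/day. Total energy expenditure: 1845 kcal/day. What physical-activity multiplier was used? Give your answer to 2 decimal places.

Activity factor = TEE ÷ BMR = 1845 ÷ 1356.25 = 1.36.

1.36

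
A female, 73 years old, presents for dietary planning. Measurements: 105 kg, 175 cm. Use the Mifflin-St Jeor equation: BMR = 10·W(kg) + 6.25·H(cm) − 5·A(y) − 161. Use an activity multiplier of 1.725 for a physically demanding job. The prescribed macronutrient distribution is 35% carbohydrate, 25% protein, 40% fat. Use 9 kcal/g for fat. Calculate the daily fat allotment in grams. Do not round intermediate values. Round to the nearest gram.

124 g/day

Mifflin-St Jeor (female): BMR = 10(105) + 6.25(175) − 5(73) − 161 = 1050 + 1093.75 − 365 − 161 = 1617.75 kcal/day.
TEE = 1617.75 × 1.725 = 2790.6188 kcal/day.
Fat energy = 40% × 2790.6188 = 1116.2475 kcal.
Fat = 1116.2475 ÷ 9 kcal/g = 124.0275 g.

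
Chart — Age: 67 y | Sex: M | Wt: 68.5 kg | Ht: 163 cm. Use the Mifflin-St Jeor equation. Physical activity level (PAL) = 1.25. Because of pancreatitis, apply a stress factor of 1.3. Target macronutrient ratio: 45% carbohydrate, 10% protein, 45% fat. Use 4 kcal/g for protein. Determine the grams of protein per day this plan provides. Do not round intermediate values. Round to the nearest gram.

56 g/day

Mifflin-St Jeor (male): BMR = 10(68.5) + 6.25(163) − 5(67) + 5 = 685 + 1018.75 − 335 + 5 = 1373.75 kcal/day.
TEE = 1373.75 × 1.25 = 1717.1875 kcal/day.
With stress factor 1.3: 1717.1875 × 1.3 = 2232.3438 kcal/day.
Protein energy = 10% × 2232.3438 = 223.2344 kcal.
Protein = 223.2344 ÷ 4 kcal/g = 55.8086 g.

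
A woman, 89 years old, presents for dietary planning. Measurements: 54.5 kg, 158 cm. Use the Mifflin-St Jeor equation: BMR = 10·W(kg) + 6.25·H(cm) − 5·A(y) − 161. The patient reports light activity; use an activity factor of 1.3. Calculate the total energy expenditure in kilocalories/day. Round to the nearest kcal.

Mifflin-St Jeor (female): BMR = 10(54.5) + 6.25(158) − 5(89) − 161 = 545 + 987.5 − 445 − 161 = 926.5 kcal/day.
TEE = BMR × activity factor = 926.5 × 1.3 = 1204.45 kcal/day.

1204 kilocalories/day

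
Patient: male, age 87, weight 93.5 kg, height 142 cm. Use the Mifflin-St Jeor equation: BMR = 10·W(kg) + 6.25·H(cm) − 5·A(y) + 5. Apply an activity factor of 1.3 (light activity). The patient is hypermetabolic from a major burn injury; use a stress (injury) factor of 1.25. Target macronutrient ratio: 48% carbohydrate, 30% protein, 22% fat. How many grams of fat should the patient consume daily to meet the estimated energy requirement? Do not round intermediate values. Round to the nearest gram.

Mifflin-St Jeor (male): BMR = 10(93.5) + 6.25(142) − 5(87) + 5 = 935 + 887.5 − 435 + 5 = 1392.5 kcal/day.
TEE = 1392.5 × 1.3 = 1810.25 kcal/day.
With stress factor 1.25: 1810.25 × 1.25 = 2262.8125 kcal/day.
Fat energy = 22% × 2262.8125 = 497.8188 kcal.
Fat = 497.8188 ÷ 9 kcal/g = 55.3132 g.

55 g/day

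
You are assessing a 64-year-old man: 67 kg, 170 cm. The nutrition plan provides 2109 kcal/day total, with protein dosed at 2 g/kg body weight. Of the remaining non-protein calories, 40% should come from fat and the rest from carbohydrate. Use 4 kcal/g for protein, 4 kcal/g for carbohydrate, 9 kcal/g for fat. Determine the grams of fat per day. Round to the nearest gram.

Protein = 2 × 67 = 134 g → 134 × 4 = 536 kcal.
Non-protein calories = 2109 − 536 = 1573 kcal.
Fat: 40% × 1573 = 629.2 kcal; carbohydrate: 943.8 kcal.
Fat: 629.2 kcal ÷ 9 kcal/g = 69.9111 g.

70 g/day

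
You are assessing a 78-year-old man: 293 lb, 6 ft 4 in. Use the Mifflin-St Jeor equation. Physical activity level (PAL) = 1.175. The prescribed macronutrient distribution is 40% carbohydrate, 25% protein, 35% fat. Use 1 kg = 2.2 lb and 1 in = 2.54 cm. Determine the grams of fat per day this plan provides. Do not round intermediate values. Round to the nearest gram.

Convert to metric: weight = 293 ÷ 2.2 = 133.1818 kg; height = (6×12 + 4) × 2.54 = 76 × 2.54 = 193.04 cm.
Mifflin-St Jeor (male): BMR = 10(133.1818) + 6.25(193.04) − 5(78) + 5 = 1331.8182 + 1206.5 − 390 + 5 = 2153.3182 kcal/day.
TEE = 2153.3182 × 1.175 = 2530.1489 kcal/day.
Fat energy = 35% × 2530.1489 = 885.5521 kcal.
Fat = 885.5521 ÷ 9 kcal/g = 98.3947 g.

98 g/day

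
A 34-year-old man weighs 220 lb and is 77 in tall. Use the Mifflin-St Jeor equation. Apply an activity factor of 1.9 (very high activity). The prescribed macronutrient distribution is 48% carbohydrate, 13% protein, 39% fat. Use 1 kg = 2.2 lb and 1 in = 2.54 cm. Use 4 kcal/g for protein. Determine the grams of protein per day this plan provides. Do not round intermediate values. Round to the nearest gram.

127 g/day

Convert to metric: weight = 220 ÷ 2.2 = 100 kg; height = 77 × 2.54 = 195.58 cm.
Mifflin-St Jeor (male): BMR = 10(100) + 6.25(195.58) − 5(34) + 5 = 1000 + 1222.375 − 170 + 5 = 2057.375 kcal/day.
TEE = 2057.375 × 1.9 = 3909.0125 kcal/day.
Protein energy = 13% × 3909.0125 = 508.1716 kcal.
Protein = 508.1716 ÷ 4 kcal/g = 127.0429 g.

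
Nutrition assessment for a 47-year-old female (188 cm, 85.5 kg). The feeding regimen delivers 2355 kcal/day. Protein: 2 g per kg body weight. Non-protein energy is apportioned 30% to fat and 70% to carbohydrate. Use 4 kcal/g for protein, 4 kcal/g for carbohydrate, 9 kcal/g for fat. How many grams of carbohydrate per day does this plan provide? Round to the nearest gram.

292 g/day

Protein = 2 × 85.5 = 171 g → 171 × 4 = 684 kcal.
Non-protein calories = 2355 − 684 = 1671 kcal.
Fat: 30% × 1671 = 501.3 kcal; carbohydrate: 1169.7 kcal.
Carbohydrate: 1169.7 kcal ÷ 4 kcal/g = 292.425 g.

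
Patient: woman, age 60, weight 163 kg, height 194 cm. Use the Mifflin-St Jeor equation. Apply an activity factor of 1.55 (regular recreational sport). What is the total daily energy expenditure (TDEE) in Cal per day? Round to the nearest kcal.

Mifflin-St Jeor (female): BMR = 10(163) + 6.25(194) − 5(60) − 161 = 1630 + 1212.5 − 300 − 161 = 2381.5 kcal/day.
TEE = BMR × activity factor = 2381.5 × 1.55 = 3691.325 kcal/day.

3691 Cal per day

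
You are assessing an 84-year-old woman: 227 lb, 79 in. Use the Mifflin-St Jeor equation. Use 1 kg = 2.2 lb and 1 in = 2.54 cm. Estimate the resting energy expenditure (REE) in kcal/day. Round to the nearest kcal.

1705 kcal/day

Convert to metric: weight = 227 ÷ 2.2 = 103.1818 kg; height = 79 × 2.54 = 200.66 cm.
Mifflin-St Jeor (female): BMR = 10(103.1818) + 6.25(200.66) − 5(84) − 161 = 1031.8182 + 1254.125 − 420 − 161 = 1704.9432 kcal/day.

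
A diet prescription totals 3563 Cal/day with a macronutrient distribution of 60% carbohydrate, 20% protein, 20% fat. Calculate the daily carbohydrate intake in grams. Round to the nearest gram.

Carbohydrate energy = 60% × 3563 = 2137.8 kcal.
At 4 kcal/g: 2137.8 ÷ 4 = 534.45 g.

534 g/day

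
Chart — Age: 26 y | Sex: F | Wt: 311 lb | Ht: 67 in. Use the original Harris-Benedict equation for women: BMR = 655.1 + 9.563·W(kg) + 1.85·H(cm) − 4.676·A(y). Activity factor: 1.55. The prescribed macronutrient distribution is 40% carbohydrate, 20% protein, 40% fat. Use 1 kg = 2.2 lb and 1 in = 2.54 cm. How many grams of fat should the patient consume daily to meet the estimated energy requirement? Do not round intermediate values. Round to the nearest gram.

152 g/day

Convert to metric: weight = 311 ÷ 2.2 = 141.3636 kg; height = 67 × 2.54 = 170.18 cm.
Harris-Benedict: BMR = 655.1 + 9.563(141.3636) + 1.85(170.18) − 4.676(26) = 2200.2175 kcal/day.
TEE = 2200.2175 × 1.55 = 3410.3371 kcal/day.
Fat energy = 40% × 3410.3371 = 1364.1348 kcal.
Fat = 1364.1348 ÷ 9 kcal/g = 151.5705 g.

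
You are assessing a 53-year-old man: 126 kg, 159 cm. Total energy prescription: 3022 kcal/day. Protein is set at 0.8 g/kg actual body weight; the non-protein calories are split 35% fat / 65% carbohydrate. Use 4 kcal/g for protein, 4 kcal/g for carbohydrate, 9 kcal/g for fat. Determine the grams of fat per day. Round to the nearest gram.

Protein = 0.8 × 126 = 100.8 g → 100.8 × 4 = 403.2 kcal.
Non-protein calories = 3022 − 403.2 = 2618.8 kcal.
Fat: 35% × 2618.8 = 916.58 kcal; carbohydrate: 1702.22 kcal.
Fat: 916.58 kcal ÷ 9 kcal/g = 101.8422 g.

102 g/day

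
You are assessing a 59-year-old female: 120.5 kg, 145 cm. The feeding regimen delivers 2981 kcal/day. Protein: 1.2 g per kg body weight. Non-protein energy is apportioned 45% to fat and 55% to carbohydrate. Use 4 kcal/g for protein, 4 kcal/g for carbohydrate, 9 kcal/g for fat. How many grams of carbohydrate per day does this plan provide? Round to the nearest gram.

330 g/day

Protein = 1.2 × 120.5 = 144.6 g → 144.6 × 4 = 578.4 kcal.
Non-protein calories = 2981 − 578.4 = 2402.6 kcal.
Fat: 45% × 2402.6 = 1081.17 kcal; carbohydrate: 1321.43 kcal.
Carbohydrate: 1321.43 kcal ÷ 4 kcal/g = 330.3575 g.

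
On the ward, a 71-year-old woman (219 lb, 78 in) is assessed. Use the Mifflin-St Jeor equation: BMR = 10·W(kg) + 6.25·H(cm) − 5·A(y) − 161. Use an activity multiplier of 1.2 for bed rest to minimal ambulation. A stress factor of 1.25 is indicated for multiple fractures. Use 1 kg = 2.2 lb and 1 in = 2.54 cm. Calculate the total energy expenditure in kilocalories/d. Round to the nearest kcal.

2577 kilocalories/d

Convert to metric: weight = 219 ÷ 2.2 = 99.5455 kg; height = 78 × 2.54 = 198.12 cm.
Mifflin-St Jeor (female): BMR = 10(99.5455) + 6.25(198.12) − 5(71) − 161 = 995.4545 + 1238.25 − 355 − 161 = 1717.7045 kcal/day.
TEE = BMR × activity factor = 1717.7045 × 1.2 = 2061.2455 kcal/day.
Apply stress factor: 2061.2455 × 1.25 = 2576.5568 kcal/day.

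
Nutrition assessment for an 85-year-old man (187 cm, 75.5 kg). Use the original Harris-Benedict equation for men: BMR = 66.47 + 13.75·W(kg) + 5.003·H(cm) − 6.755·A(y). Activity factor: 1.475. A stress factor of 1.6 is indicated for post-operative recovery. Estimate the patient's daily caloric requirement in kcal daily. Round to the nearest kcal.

3460 kcal daily

Harris-Benedict: BMR = 66.47 + 13.75(75.5) + 5.003(187) − 6.755(85) = 1465.981 kcal/day.
TEE = BMR × activity factor = 1465.981 × 1.475 = 2162.322 kcal/day.
Apply stress factor: 2162.322 × 1.6 = 3459.7152 kcal/day.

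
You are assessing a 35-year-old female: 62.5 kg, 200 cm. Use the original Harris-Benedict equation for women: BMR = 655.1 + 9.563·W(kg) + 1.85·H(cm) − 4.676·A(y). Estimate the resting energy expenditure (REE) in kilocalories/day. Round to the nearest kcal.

Harris-Benedict: BMR = 655.1 + 9.563(62.5) + 1.85(200) − 4.676(35) = 1459.1275 kcal/day.

1459 kilocalories/day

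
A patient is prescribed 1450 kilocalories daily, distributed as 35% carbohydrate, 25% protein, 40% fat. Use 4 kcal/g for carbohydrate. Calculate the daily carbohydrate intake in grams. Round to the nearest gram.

127 g/day

Carbohydrate energy = 35% × 1450 = 507.5 kcal.
At 4 kcal/g: 507.5 ÷ 4 = 126.875 g.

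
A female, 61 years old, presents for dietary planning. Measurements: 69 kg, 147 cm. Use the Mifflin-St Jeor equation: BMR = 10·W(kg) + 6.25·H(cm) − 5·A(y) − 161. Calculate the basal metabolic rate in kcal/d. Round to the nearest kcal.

Mifflin-St Jeor (female): BMR = 10(69) + 6.25(147) − 5(61) − 161 = 690 + 918.75 − 305 − 161 = 1142.75 kcal/day.

1143 kcal/d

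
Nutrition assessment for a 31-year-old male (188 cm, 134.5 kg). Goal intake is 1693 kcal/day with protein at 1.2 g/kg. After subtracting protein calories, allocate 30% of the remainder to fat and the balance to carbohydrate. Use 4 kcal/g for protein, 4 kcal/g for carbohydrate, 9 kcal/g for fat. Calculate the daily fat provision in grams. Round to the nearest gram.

35 g/day

Protein = 1.2 × 134.5 = 161.4 g → 161.4 × 4 = 645.6 kcal.
Non-protein calories = 1693 − 645.6 = 1047.4 kcal.
Fat: 30% × 1047.4 = 314.22 kcal; carbohydrate: 733.18 kcal.
Fat: 314.22 kcal ÷ 9 kcal/g = 34.9133 g.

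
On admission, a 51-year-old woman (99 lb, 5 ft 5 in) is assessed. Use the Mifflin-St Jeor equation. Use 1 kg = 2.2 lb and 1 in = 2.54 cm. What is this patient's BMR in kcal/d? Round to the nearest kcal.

Convert to metric: weight = 99 ÷ 2.2 = 45 kg; height = (5×12 + 5) × 2.54 = 65 × 2.54 = 165.1 cm.
Mifflin-St Jeor (female): BMR = 10(45) + 6.25(165.1) − 5(51) − 161 = 450 + 1031.875 − 255 − 161 = 1065.875 kcal/day.

1066 kcal/d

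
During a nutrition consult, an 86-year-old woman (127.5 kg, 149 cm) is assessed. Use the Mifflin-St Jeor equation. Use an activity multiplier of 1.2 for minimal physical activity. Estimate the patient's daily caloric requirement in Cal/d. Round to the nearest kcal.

1938 Cal/d

Mifflin-St Jeor (female): BMR = 10(127.5) + 6.25(149) − 5(86) − 161 = 1275 + 931.25 − 430 − 161 = 1615.25 kcal/day.
TEE = BMR × activity factor = 1615.25 × 1.2 = 1938.3 kcal/day.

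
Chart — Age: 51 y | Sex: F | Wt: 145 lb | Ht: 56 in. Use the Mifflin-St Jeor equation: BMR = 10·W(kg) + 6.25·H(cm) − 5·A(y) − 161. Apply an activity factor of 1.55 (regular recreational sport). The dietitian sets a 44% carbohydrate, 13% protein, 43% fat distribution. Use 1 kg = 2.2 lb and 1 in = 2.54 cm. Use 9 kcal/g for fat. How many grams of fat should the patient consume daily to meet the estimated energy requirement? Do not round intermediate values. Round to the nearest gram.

84 g/day

Convert to metric: weight = 145 ÷ 2.2 = 65.9091 kg; height = 56 × 2.54 = 142.24 cm.
Mifflin-St Jeor (female): BMR = 10(65.9091) + 6.25(142.24) − 5(51) − 161 = 659.0909 + 889 − 255 − 161 = 1132.0909 kcal/day.
TEE = 1132.0909 × 1.55 = 1754.7409 kcal/day.
Fat energy = 43% × 1754.7409 = 754.5386 kcal.
Fat = 754.5386 ÷ 9 kcal/g = 83.8376 g.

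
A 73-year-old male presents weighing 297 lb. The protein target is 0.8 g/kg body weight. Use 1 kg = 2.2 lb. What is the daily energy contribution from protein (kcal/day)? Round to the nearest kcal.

Weight in kg = 297 ÷ 2.2 = 135 kg.
Protein = 0.8 g/kg × 135 kg = 108 g/day.
Protein energy = 108 g × 4 kcal/g = 432 kcal/day.

432 kcal/day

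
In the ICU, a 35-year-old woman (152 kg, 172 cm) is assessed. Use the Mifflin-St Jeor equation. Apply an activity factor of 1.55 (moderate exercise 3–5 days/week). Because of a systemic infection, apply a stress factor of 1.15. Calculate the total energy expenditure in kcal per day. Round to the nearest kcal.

Mifflin-St Jeor (female): BMR = 10(152) + 6.25(172) − 5(35) − 161 = 1520 + 1075 − 175 − 161 = 2259 kcal/day.
TEE = BMR × activity factor = 2259 × 1.55 = 3501.45 kcal/day.
Apply stress factor: 3501.45 × 1.15 = 4026.6675 kcal/day.

4027 kcal per day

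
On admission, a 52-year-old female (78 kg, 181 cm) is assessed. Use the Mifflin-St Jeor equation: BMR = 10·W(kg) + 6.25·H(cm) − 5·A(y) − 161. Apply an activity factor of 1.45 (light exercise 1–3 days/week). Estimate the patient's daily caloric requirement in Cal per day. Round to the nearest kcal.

Mifflin-St Jeor (female): BMR = 10(78) + 6.25(181) − 5(52) − 161 = 780 + 1131.25 − 260 − 161 = 1490.25 kcal/day.
TEE = BMR × activity factor = 1490.25 × 1.45 = 2160.8625 kcal/day.

2161 Cal per day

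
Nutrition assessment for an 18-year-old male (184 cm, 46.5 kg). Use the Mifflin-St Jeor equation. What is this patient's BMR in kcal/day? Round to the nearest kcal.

Mifflin-St Jeor (male): BMR = 10(46.5) + 6.25(184) − 5(18) + 5 = 465 + 1150 − 90 + 5 = 1530 kcal/day.

1530 kcal/day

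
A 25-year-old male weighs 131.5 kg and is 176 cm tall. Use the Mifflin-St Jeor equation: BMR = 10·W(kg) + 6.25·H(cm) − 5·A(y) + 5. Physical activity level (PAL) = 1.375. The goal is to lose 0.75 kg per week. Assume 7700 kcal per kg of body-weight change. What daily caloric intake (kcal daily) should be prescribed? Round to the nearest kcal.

2331 kcal daily

Mifflin-St Jeor (male): BMR = 10(131.5) + 6.25(176) − 5(25) + 5 = 1315 + 1100 − 125 + 5 = 2295 kcal/day.
TEE = 2295 × 1.375 = 3155.625 kcal/day.
Required daily deficit = 0.75 × 7700 ÷ 7 = 825 kcal/day.
Target intake = 3155.625 − 825 = 2330.625 kcal/day.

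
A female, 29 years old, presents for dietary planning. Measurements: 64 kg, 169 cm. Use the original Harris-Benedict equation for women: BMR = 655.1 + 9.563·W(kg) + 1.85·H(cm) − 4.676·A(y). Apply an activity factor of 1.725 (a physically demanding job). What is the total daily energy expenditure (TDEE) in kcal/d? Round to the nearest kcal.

Harris-Benedict: BMR = 655.1 + 9.563(64) + 1.85(169) − 4.676(29) = 1444.178 kcal/day.
TEE = BMR × activity factor = 1444.178 × 1.725 = 2491.2071 kcal/day.

2491 kcal/d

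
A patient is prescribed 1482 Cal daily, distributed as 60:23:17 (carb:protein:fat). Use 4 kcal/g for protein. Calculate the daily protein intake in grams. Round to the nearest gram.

Protein energy = 23% × 1482 = 340.86 kcal.
At 4 kcal/g: 340.86 ÷ 4 = 85.215 g.

85 g/day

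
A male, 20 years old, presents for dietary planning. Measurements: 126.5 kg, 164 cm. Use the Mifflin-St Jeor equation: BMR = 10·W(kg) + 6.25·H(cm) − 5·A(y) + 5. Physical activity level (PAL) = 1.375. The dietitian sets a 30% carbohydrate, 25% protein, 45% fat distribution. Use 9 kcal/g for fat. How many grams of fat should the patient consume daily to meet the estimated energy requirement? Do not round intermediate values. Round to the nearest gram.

151 g/day

Mifflin-St Jeor (male): BMR = 10(126.5) + 6.25(164) − 5(20) + 5 = 1265 + 1025 − 100 + 5 = 2195 kcal/day.
TEE = 2195 × 1.375 = 3018.125 kcal/day.
Fat energy = 45% × 3018.125 = 1358.1563 kcal.
Fat = 1358.1563 ÷ 9 kcal/g = 150.9063 g.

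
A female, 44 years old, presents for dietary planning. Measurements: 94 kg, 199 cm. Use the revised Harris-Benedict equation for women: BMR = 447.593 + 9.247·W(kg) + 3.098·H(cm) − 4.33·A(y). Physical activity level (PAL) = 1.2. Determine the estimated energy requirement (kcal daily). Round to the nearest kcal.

Harris-Benedict: BMR = 447.593 + 9.247(94) + 3.098(199) − 4.33(44) = 1742.793 kcal/day.
TEE = BMR × activity factor = 1742.793 × 1.2 = 2091.3516 kcal/day.

2091 kcal daily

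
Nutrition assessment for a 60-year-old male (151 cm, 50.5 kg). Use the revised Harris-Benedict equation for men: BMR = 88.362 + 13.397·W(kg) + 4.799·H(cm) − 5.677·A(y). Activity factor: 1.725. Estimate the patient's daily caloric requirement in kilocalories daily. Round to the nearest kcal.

Harris-Benedict: BMR = 88.362 + 13.397(50.5) + 4.799(151) − 5.677(60) = 1148.9395 kcal/day.
TEE = BMR × activity factor = 1148.9395 × 1.725 = 1981.9206 kcal/day.

1982 kilocalories daily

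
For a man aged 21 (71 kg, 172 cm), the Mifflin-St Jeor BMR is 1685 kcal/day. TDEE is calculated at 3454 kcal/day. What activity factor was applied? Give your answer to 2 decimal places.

Activity factor = TEE ÷ BMR = 3454 ÷ 1685 = 2.05.

2.05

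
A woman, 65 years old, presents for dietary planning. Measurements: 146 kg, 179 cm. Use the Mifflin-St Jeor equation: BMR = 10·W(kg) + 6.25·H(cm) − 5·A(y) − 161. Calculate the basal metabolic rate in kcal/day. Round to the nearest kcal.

2093 kcal/day

Mifflin-St Jeor (female): BMR = 10(146) + 6.25(179) − 5(65) − 161 = 1460 + 1118.75 − 325 − 161 = 2092.75 kcal/day.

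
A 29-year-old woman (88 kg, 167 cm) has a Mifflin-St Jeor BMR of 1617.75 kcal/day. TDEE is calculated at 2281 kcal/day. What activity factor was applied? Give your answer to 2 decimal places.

1.41

Activity factor = TEE ÷ BMR = 2281 ÷ 1617.75 = 1.41.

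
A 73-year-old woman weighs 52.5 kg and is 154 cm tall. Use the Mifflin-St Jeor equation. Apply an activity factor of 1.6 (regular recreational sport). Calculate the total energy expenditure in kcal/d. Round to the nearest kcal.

Mifflin-St Jeor (female): BMR = 10(52.5) + 6.25(154) − 5(73) − 161 = 525 + 962.5 − 365 − 161 = 961.5 kcal/day.
TEE = BMR × activity factor = 961.5 × 1.6 = 1538.4 kcal/day.

1538 kcal/d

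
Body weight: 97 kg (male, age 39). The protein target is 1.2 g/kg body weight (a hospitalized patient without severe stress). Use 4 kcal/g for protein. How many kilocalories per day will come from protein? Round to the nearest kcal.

Protein = 1.2 g/kg × 97 kg = 116.4 g/day.
Protein energy = 116.4 g × 4 kcal/g = 465.6 kcal/day.

466 kcal/day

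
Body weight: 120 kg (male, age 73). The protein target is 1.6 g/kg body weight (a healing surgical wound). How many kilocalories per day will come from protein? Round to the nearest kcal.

768 kcal/day

Protein = 1.6 g/kg × 120 kg = 192 g/day.
Protein energy = 192 g × 4 kcal/g = 768 kcal/day.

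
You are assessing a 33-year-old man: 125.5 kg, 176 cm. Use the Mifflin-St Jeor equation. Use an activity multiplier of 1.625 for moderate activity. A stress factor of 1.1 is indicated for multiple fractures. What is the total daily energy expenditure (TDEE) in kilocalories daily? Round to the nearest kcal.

3924 kilocalories daily

Mifflin-St Jeor (male): BMR = 10(125.5) + 6.25(176) − 5(33) + 5 = 1255 + 1100 − 165 + 5 = 2195 kcal/day.
TEE = BMR × activity factor = 2195 × 1.625 = 3566.875 kcal/day.
Apply stress factor: 3566.875 × 1.1 = 3923.5625 kcal/day.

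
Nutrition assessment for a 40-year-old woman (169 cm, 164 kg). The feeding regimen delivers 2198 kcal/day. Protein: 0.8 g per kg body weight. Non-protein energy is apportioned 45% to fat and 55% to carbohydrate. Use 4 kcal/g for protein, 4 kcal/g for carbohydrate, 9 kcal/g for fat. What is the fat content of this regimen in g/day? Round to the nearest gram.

Protein = 0.8 × 164 = 131.2 g → 131.2 × 4 = 524.8 kcal.
Non-protein calories = 2198 − 524.8 = 1673.2 kcal.
Fat: 45% × 1673.2 = 752.94 kcal; carbohydrate: 920.26 kcal.
Fat: 752.94 kcal ÷ 9 kcal/g = 83.66 g.

84 g/day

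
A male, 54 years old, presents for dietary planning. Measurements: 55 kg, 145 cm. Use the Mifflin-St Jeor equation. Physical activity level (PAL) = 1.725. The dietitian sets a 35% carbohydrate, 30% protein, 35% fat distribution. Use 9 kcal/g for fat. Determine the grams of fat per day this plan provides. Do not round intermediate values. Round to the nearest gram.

Mifflin-St Jeor (male): BMR = 10(55) + 6.25(145) − 5(54) + 5 = 550 + 906.25 − 270 + 5 = 1191.25 kcal/day.
TEE = 1191.25 × 1.725 = 2054.9063 kcal/day.
Fat energy = 35% × 2054.9063 = 719.2172 kcal.
Fat = 719.2172 ÷ 9 kcal/g = 79.913 g.

80 g/day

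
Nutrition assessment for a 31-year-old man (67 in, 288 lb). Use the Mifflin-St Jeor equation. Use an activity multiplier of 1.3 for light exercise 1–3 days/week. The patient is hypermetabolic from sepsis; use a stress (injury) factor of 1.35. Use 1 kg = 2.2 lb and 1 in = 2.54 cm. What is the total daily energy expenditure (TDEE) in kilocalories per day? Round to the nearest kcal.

Convert to metric: weight = 288 ÷ 2.2 = 130.9091 kg; height = 67 × 2.54 = 170.18 cm.
Mifflin-St Jeor (male): BMR = 10(130.9091) + 6.25(170.18) − 5(31) + 5 = 1309.0909 + 1063.625 − 155 + 5 = 2222.7159 kcal/day.
TEE = BMR × activity factor = 2222.7159 × 1.3 = 2889.5307 kcal/day.
Apply stress factor: 2889.5307 × 1.35 = 3900.8664 kcal/day.

3901 kilocalories per day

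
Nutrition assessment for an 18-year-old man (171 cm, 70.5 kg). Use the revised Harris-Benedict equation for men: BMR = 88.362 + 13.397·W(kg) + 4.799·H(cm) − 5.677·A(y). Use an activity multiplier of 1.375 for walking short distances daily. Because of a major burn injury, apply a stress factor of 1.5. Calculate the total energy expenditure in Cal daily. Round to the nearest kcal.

3612 Cal daily

Harris-Benedict: BMR = 88.362 + 13.397(70.5) + 4.799(171) − 5.677(18) = 1751.2935 kcal/day.
TEE = BMR × activity factor = 1751.2935 × 1.375 = 2408.0286 kcal/day.
Apply stress factor: 2408.0286 × 1.5 = 3612.0428 kcal/day.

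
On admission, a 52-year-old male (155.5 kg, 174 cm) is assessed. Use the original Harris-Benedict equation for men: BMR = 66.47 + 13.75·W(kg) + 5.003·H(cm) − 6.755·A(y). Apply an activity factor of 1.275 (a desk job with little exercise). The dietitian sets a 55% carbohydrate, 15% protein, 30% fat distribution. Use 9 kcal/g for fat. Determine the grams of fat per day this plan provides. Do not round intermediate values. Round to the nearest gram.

Harris-Benedict: BMR = 66.47 + 13.75(155.5) + 5.003(174) − 6.755(52) = 2723.857 kcal/day.
TEE = 2723.857 × 1.275 = 3472.9177 kcal/day.
Fat energy = 30% × 3472.9177 = 1041.8753 kcal.
Fat = 1041.8753 ÷ 9 kcal/g = 115.7639 g.

116 g/day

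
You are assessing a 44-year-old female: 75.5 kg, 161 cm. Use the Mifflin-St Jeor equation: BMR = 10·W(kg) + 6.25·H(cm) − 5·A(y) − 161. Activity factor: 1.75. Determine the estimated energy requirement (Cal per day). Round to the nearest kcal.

Mifflin-St Jeor (female): BMR = 10(75.5) + 6.25(161) − 5(44) − 161 = 755 + 1006.25 − 220 − 161 = 1380.25 kcal/day.
TEE = BMR × activity factor = 1380.25 × 1.75 = 2415.4375 kcal/day.

2415 Cal per day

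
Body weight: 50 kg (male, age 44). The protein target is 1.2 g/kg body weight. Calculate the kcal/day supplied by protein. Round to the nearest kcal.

240 kcal/day

Protein = 1.2 g/kg × 50 kg = 60 g/day.
Protein energy = 60 g × 4 kcal/g = 240 kcal/day.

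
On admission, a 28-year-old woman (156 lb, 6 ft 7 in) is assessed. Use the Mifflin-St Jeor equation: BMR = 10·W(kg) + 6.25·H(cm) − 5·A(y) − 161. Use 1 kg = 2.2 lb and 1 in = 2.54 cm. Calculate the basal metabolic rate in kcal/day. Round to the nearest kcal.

1662 kcal/day

Convert to metric: weight = 156 ÷ 2.2 = 70.9091 kg; height = (6×12 + 7) × 2.54 = 79 × 2.54 = 200.66 cm.
Mifflin-St Jeor (female): BMR = 10(70.9091) + 6.25(200.66) − 5(28) − 161 = 709.0909 + 1254.125 − 140 − 161 = 1662.2159 kcal/day.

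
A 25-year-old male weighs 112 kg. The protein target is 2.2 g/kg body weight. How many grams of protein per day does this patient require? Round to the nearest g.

246 g/day

Protein = 2.2 g/kg × 112 kg = 246.4 g/day.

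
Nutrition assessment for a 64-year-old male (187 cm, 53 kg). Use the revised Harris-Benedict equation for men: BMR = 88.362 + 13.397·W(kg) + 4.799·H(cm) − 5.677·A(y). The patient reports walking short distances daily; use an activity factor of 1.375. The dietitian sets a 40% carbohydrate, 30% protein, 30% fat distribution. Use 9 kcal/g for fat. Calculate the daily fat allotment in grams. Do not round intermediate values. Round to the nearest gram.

61 g/day

Harris-Benedict: BMR = 88.362 + 13.397(53) + 4.799(187) − 5.677(64) = 1332.488 kcal/day.
TEE = 1332.488 × 1.375 = 1832.171 kcal/day.
Fat energy = 30% × 1832.171 = 549.6513 kcal.
Fat = 549.6513 ÷ 9 kcal/g = 61.0724 g.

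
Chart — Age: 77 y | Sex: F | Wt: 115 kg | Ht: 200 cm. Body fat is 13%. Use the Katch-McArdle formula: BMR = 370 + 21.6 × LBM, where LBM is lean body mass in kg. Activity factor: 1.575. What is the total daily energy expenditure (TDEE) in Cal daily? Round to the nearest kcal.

3986 Cal daily

LBM = 115 × (1 − 0.13) = 100.05 kg. Katch-McArdle: BMR = 370 + 21.6 × 100.05 = 2531.08 kcal/day.
TEE = BMR × activity factor = 2531.08 × 1.575 = 3986.451 kcal/day.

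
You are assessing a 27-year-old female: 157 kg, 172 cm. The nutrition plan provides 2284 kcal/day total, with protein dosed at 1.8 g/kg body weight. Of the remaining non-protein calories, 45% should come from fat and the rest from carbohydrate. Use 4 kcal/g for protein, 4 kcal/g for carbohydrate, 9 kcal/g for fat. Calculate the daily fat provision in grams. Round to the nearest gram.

58 g/day

Protein = 1.8 × 157 = 282.6 g → 282.6 × 4 = 1130.4 kcal.
Non-protein calories = 2284 − 1130.4 = 1153.6 kcal.
Fat: 45% × 1153.6 = 519.12 kcal; carbohydrate: 634.48 kcal.
Fat: 519.12 kcal ÷ 9 kcal/g = 57.68 g.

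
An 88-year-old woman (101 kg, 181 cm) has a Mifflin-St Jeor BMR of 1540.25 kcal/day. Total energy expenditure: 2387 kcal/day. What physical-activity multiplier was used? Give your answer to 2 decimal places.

Activity factor = TEE ÷ BMR = 2387 ÷ 1540.25 = 1.55.

1.55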